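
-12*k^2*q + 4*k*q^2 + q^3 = q*(-2*k + q)*(6*k + q)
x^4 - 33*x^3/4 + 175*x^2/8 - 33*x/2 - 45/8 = (x - 3)^2*(x - 5/2)*(x + 1/4)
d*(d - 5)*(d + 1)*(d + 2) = d^4 - 2*d^3 - 13*d^2 - 10*d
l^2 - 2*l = l*(l - 2)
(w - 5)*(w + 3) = w^2 - 2*w - 15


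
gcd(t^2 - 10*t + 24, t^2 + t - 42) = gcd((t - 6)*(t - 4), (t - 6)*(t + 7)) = t - 6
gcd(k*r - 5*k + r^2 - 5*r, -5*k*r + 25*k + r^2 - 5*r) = r - 5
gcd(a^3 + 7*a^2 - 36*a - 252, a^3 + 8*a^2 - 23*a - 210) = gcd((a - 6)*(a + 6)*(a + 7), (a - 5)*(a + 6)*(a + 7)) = a^2 + 13*a + 42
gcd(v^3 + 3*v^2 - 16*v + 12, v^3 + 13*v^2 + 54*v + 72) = v + 6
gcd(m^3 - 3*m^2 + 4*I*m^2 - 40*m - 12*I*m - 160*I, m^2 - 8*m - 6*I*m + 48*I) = m - 8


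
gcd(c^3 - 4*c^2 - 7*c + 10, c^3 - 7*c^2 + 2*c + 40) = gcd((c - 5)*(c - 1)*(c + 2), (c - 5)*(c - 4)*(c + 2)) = c^2 - 3*c - 10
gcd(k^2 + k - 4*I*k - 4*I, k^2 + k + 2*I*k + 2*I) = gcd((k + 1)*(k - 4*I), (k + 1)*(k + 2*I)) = k + 1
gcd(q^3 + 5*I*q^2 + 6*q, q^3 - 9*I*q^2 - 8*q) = q^2 - I*q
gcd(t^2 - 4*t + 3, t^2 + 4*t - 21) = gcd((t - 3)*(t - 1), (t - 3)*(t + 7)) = t - 3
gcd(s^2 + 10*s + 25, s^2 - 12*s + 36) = 1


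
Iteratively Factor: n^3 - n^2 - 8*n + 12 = (n - 2)*(n^2 + n - 6) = (n - 2)*(n + 3)*(n - 2)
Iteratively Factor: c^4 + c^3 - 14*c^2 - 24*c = (c + 2)*(c^3 - c^2 - 12*c) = (c - 4)*(c + 2)*(c^2 + 3*c) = c*(c - 4)*(c + 2)*(c + 3)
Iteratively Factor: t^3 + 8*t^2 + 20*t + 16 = (t + 2)*(t^2 + 6*t + 8) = (t + 2)^2*(t + 4)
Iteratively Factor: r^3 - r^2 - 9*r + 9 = (r - 1)*(r^2 - 9) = (r - 3)*(r - 1)*(r + 3)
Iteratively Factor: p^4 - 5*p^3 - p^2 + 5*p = (p - 1)*(p^3 - 4*p^2 - 5*p) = (p - 5)*(p - 1)*(p^2 + p) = (p - 5)*(p - 1)*(p + 1)*(p)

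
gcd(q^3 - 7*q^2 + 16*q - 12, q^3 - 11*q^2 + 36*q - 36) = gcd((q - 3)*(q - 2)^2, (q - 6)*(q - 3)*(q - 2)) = q^2 - 5*q + 6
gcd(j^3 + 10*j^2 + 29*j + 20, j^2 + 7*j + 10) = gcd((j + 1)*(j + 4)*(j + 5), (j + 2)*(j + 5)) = j + 5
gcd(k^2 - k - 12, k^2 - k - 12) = k^2 - k - 12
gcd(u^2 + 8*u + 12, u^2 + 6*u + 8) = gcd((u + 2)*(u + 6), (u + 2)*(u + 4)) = u + 2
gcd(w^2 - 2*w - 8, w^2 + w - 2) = w + 2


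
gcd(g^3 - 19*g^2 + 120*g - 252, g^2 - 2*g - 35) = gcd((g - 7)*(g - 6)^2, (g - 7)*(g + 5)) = g - 7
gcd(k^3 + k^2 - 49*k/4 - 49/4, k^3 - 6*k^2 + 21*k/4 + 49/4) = k^2 - 5*k/2 - 7/2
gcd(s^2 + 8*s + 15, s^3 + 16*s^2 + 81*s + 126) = s + 3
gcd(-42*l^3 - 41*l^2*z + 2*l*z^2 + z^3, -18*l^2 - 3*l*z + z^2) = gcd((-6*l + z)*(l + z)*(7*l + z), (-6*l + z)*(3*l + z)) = -6*l + z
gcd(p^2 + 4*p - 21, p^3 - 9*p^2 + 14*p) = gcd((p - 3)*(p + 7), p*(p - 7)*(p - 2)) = 1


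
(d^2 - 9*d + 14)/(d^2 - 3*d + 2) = (d - 7)/(d - 1)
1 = 1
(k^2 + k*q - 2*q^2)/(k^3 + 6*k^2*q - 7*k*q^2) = (k + 2*q)/(k*(k + 7*q))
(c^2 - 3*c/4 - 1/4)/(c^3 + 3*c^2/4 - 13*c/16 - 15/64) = 16*(c - 1)/(16*c^2 + 8*c - 15)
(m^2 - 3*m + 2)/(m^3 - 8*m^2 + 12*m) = (m - 1)/(m*(m - 6))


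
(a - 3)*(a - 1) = a^2 - 4*a + 3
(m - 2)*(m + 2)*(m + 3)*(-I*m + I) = -I*m^4 - 2*I*m^3 + 7*I*m^2 + 8*I*m - 12*I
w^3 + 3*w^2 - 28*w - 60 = (w - 5)*(w + 2)*(w + 6)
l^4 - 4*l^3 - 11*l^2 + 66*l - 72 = (l - 3)^2*(l - 2)*(l + 4)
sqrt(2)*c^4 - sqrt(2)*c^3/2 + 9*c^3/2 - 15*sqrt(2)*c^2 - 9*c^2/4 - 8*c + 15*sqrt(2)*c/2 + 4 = (c - 1/2)*(c - 2*sqrt(2))*(c + 4*sqrt(2))*(sqrt(2)*c + 1/2)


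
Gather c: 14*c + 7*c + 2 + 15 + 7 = 21*c + 24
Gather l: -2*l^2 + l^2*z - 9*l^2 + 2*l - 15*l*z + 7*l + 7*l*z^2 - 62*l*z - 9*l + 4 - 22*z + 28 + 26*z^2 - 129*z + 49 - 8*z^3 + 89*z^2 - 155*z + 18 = l^2*(z - 11) + l*(7*z^2 - 77*z) - 8*z^3 + 115*z^2 - 306*z + 99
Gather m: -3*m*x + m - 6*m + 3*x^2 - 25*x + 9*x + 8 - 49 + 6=m*(-3*x - 5) + 3*x^2 - 16*x - 35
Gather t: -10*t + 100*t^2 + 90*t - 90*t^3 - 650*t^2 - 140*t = -90*t^3 - 550*t^2 - 60*t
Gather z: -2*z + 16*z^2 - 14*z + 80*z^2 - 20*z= 96*z^2 - 36*z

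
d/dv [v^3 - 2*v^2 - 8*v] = 3*v^2 - 4*v - 8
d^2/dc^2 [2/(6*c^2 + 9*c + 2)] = 12*(-12*c^2 - 18*c + 3*(4*c + 3)^2 - 4)/(6*c^2 + 9*c + 2)^3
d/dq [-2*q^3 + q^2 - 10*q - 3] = -6*q^2 + 2*q - 10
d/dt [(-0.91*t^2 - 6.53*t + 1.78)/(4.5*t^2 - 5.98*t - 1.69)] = (34.8268*t^2 - 12.9442*t + 21.6801)/(20.25*t^4 - 53.82*t^3 + 20.5504*t^2 + 20.2124*t + 2.8561)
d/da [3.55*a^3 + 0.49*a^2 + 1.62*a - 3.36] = 10.65*a^2 + 0.98*a + 1.62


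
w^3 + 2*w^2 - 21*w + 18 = (w - 3)*(w - 1)*(w + 6)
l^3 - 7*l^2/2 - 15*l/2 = l*(l - 5)*(l + 3/2)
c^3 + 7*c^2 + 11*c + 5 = (c + 1)^2*(c + 5)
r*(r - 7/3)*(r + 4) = r^3 + 5*r^2/3 - 28*r/3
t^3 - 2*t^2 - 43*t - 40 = (t - 8)*(t + 1)*(t + 5)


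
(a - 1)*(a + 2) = a^2 + a - 2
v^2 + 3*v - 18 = (v - 3)*(v + 6)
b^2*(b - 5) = b^3 - 5*b^2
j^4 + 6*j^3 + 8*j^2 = j^2*(j + 2)*(j + 4)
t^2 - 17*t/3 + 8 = (t - 3)*(t - 8/3)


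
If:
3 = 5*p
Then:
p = 3/5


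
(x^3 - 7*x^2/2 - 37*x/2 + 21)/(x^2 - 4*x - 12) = (2*x^2 + 5*x - 7)/(2*(x + 2))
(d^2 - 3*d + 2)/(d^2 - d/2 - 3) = 2*(d - 1)/(2*d + 3)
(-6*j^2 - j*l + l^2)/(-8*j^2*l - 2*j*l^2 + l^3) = (3*j - l)/(l*(4*j - l))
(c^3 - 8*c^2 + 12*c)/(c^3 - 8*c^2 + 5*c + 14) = c*(c - 6)/(c^2 - 6*c - 7)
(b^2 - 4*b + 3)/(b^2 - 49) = (b^2 - 4*b + 3)/(b^2 - 49)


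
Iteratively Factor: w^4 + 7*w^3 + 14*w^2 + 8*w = (w)*(w^3 + 7*w^2 + 14*w + 8) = w*(w + 2)*(w^2 + 5*w + 4) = w*(w + 1)*(w + 2)*(w + 4)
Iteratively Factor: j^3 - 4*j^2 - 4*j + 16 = (j - 2)*(j^2 - 2*j - 8) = (j - 4)*(j - 2)*(j + 2)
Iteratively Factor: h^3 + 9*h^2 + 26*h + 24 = (h + 2)*(h^2 + 7*h + 12) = (h + 2)*(h + 3)*(h + 4)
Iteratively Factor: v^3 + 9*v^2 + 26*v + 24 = (v + 3)*(v^2 + 6*v + 8) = (v + 3)*(v + 4)*(v + 2)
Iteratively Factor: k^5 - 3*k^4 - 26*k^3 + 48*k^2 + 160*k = (k)*(k^4 - 3*k^3 - 26*k^2 + 48*k + 160) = k*(k + 2)*(k^3 - 5*k^2 - 16*k + 80) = k*(k + 2)*(k + 4)*(k^2 - 9*k + 20) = k*(k - 4)*(k + 2)*(k + 4)*(k - 5)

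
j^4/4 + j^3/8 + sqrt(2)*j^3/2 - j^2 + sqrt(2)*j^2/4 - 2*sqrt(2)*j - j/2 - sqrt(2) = (j/2 + 1)*(j/2 + sqrt(2))*(j - 2)*(j + 1/2)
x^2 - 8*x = x*(x - 8)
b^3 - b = b*(b - 1)*(b + 1)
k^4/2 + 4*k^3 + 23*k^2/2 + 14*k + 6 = (k/2 + 1/2)*(k + 2)^2*(k + 3)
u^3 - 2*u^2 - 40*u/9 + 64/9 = (u - 8/3)*(u - 4/3)*(u + 2)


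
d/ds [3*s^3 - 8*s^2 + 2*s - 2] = 9*s^2 - 16*s + 2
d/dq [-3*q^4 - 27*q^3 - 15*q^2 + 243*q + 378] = -12*q^3 - 81*q^2 - 30*q + 243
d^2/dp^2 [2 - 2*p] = 0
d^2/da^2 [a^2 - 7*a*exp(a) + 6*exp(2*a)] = -7*a*exp(a) + 24*exp(2*a) - 14*exp(a) + 2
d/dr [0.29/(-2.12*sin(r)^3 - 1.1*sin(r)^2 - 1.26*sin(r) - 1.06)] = (1.8444*sin(r)^2 + 0.638*sin(r) + 0.3654)*cos(r)/(2.12*sin(r)^3 + 1.1*sin(r)^2 + 1.26*sin(r) + 1.06)^2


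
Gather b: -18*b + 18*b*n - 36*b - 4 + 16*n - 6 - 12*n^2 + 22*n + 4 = b*(18*n - 54) - 12*n^2 + 38*n - 6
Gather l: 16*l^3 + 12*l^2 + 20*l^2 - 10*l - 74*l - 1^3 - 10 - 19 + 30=16*l^3 + 32*l^2 - 84*l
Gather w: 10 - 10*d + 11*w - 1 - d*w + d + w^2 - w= -9*d + w^2 + w*(10 - d) + 9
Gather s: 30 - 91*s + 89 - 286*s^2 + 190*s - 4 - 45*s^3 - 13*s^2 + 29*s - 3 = -45*s^3 - 299*s^2 + 128*s + 112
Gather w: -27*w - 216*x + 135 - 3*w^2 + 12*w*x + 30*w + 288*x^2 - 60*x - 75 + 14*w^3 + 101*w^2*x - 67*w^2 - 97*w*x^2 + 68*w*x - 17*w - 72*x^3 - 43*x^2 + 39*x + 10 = 14*w^3 + w^2*(101*x - 70) + w*(-97*x^2 + 80*x - 14) - 72*x^3 + 245*x^2 - 237*x + 70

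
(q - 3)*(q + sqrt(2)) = q^2 - 3*q + sqrt(2)*q - 3*sqrt(2)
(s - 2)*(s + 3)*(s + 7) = s^3 + 8*s^2 + s - 42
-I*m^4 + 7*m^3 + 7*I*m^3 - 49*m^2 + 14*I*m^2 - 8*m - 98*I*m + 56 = (m - 7)*(m + 2*I)*(m + 4*I)*(-I*m + 1)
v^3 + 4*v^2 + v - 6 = (v - 1)*(v + 2)*(v + 3)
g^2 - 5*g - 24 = (g - 8)*(g + 3)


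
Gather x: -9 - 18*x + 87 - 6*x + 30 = 108 - 24*x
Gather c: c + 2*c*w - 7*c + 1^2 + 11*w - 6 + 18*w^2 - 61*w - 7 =c*(2*w - 6) + 18*w^2 - 50*w - 12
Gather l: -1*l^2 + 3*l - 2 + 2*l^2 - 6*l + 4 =l^2 - 3*l + 2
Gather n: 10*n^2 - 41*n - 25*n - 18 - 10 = 10*n^2 - 66*n - 28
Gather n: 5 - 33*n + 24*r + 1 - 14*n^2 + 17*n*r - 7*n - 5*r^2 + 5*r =-14*n^2 + n*(17*r - 40) - 5*r^2 + 29*r + 6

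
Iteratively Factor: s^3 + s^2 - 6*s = (s)*(s^2 + s - 6) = s*(s - 2)*(s + 3)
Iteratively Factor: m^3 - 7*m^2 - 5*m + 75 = (m + 3)*(m^2 - 10*m + 25) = (m - 5)*(m + 3)*(m - 5)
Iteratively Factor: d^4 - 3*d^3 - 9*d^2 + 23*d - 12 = (d - 1)*(d^3 - 2*d^2 - 11*d + 12) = (d - 4)*(d - 1)*(d^2 + 2*d - 3) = (d - 4)*(d - 1)^2*(d + 3)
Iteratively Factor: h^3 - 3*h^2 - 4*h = (h - 4)*(h^2 + h) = h*(h - 4)*(h + 1)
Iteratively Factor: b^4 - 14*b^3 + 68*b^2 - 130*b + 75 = (b - 3)*(b^3 - 11*b^2 + 35*b - 25) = (b - 3)*(b - 1)*(b^2 - 10*b + 25) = (b - 5)*(b - 3)*(b - 1)*(b - 5)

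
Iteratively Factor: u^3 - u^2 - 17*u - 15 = (u + 3)*(u^2 - 4*u - 5) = (u - 5)*(u + 3)*(u + 1)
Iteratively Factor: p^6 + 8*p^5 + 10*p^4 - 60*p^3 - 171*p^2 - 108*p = (p - 3)*(p^5 + 11*p^4 + 43*p^3 + 69*p^2 + 36*p) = (p - 3)*(p + 3)*(p^4 + 8*p^3 + 19*p^2 + 12*p) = (p - 3)*(p + 1)*(p + 3)*(p^3 + 7*p^2 + 12*p) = (p - 3)*(p + 1)*(p + 3)^2*(p^2 + 4*p) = p*(p - 3)*(p + 1)*(p + 3)^2*(p + 4)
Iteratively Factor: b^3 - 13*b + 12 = (b - 1)*(b^2 + b - 12) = (b - 3)*(b - 1)*(b + 4)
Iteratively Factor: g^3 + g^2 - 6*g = (g - 2)*(g^2 + 3*g) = (g - 2)*(g + 3)*(g)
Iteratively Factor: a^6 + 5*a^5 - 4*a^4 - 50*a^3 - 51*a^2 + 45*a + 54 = (a - 3)*(a^5 + 8*a^4 + 20*a^3 + 10*a^2 - 21*a - 18) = (a - 3)*(a + 2)*(a^4 + 6*a^3 + 8*a^2 - 6*a - 9) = (a - 3)*(a + 1)*(a + 2)*(a^3 + 5*a^2 + 3*a - 9) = (a - 3)*(a + 1)*(a + 2)*(a + 3)*(a^2 + 2*a - 3) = (a - 3)*(a - 1)*(a + 1)*(a + 2)*(a + 3)*(a + 3)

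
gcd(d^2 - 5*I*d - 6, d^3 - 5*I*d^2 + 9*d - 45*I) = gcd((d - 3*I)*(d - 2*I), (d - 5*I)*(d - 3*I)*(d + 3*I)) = d - 3*I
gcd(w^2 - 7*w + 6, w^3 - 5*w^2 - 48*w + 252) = w - 6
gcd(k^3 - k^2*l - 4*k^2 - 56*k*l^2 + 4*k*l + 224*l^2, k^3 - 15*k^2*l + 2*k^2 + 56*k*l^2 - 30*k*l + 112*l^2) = k - 8*l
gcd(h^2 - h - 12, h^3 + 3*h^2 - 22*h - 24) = h - 4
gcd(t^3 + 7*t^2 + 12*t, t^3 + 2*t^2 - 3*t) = t^2 + 3*t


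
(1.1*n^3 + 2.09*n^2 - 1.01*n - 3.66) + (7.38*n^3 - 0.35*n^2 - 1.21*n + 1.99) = 8.48*n^3 + 1.74*n^2 - 2.22*n - 1.67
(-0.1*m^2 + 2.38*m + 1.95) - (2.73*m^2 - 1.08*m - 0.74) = -2.83*m^2 + 3.46*m + 2.69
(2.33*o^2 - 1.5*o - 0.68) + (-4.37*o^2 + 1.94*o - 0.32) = -2.04*o^2 + 0.44*o - 1.0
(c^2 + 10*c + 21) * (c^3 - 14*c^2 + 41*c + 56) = c^5 - 4*c^4 - 78*c^3 + 172*c^2 + 1421*c + 1176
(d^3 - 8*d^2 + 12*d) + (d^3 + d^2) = 2*d^3 - 7*d^2 + 12*d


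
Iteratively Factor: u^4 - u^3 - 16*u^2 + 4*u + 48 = (u + 3)*(u^3 - 4*u^2 - 4*u + 16) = (u - 4)*(u + 3)*(u^2 - 4) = (u - 4)*(u - 2)*(u + 3)*(u + 2)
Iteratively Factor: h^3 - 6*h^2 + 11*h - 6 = (h - 3)*(h^2 - 3*h + 2) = (h - 3)*(h - 2)*(h - 1)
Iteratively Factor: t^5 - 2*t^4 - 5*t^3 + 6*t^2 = (t - 1)*(t^4 - t^3 - 6*t^2) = (t - 3)*(t - 1)*(t^3 + 2*t^2) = (t - 3)*(t - 1)*(t + 2)*(t^2) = t*(t - 3)*(t - 1)*(t + 2)*(t)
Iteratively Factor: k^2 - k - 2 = (k + 1)*(k - 2)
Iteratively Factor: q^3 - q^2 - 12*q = (q - 4)*(q^2 + 3*q) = (q - 4)*(q + 3)*(q)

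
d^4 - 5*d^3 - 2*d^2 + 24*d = d*(d - 4)*(d - 3)*(d + 2)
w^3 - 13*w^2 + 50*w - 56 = (w - 7)*(w - 4)*(w - 2)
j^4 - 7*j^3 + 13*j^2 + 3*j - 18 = (j - 3)^2*(j - 2)*(j + 1)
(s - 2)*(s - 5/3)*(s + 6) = s^3 + 7*s^2/3 - 56*s/3 + 20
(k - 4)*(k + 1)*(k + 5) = k^3 + 2*k^2 - 19*k - 20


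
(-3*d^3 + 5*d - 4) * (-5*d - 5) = 15*d^4 + 15*d^3 - 25*d^2 - 5*d + 20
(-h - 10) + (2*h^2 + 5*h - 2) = 2*h^2 + 4*h - 12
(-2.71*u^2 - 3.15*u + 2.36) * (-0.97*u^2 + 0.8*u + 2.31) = 2.6287*u^4 + 0.8875*u^3 - 11.0693*u^2 - 5.3885*u + 5.4516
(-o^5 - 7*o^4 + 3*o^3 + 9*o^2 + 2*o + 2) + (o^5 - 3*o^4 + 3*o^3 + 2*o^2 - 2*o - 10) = -10*o^4 + 6*o^3 + 11*o^2 - 8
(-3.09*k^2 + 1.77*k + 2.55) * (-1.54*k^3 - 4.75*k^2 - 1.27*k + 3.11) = 4.7586*k^5 + 11.9517*k^4 - 8.4102*k^3 - 23.9703*k^2 + 2.2662*k + 7.9305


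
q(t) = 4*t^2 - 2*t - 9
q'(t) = 8*t - 2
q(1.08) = -6.49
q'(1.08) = 6.64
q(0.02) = -9.04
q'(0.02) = -1.84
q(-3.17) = 37.54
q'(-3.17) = -27.36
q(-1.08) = -2.17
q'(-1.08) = -10.64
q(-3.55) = 48.51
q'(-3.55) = -30.40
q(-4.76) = 91.15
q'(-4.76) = -40.08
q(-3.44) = 45.21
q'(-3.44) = -29.52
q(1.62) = -1.74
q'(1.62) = 10.96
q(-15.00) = 921.00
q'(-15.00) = -122.00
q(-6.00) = 147.00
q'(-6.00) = -50.00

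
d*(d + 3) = d^2 + 3*d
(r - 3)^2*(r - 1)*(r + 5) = r^4 - 2*r^3 - 20*r^2 + 66*r - 45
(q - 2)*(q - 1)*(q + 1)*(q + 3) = q^4 + q^3 - 7*q^2 - q + 6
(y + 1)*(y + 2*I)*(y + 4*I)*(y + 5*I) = y^4 + y^3 + 11*I*y^3 - 38*y^2 + 11*I*y^2 - 38*y - 40*I*y - 40*I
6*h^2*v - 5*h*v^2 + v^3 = v*(-3*h + v)*(-2*h + v)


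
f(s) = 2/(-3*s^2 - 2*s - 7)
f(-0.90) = -0.26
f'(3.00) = 0.02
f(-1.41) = -0.20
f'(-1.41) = -0.13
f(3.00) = -0.05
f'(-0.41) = -0.02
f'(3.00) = 0.02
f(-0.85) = -0.27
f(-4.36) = -0.04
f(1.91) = -0.09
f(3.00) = -0.05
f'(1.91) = 0.06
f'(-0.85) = -0.11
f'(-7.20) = -0.00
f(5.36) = -0.02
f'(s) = 2*(6*s + 2)/(-3*s^2 - 2*s - 7)^2 = 4*(3*s + 1)/(3*s^2 + 2*s + 7)^2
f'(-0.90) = -0.12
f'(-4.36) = -0.02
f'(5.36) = 0.01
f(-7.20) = -0.01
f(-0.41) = -0.30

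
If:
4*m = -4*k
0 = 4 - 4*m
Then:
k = -1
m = 1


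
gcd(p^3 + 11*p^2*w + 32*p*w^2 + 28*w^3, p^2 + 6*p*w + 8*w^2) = p + 2*w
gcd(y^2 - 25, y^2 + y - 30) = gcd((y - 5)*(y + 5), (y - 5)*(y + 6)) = y - 5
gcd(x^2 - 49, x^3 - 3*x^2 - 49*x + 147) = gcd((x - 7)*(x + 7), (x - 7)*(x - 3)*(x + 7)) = x^2 - 49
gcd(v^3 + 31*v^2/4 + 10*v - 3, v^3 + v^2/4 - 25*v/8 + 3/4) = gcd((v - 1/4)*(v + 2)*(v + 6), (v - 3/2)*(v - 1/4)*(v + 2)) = v^2 + 7*v/4 - 1/2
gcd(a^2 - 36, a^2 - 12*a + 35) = 1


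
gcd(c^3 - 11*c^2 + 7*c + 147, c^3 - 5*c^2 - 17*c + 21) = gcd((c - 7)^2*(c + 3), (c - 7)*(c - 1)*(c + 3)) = c^2 - 4*c - 21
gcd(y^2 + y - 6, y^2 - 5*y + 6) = y - 2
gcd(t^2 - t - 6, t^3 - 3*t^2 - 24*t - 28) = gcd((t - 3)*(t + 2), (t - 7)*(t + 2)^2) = t + 2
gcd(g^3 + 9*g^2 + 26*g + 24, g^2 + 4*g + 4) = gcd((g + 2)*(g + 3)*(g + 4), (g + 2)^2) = g + 2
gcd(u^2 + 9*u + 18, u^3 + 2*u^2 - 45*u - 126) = u^2 + 9*u + 18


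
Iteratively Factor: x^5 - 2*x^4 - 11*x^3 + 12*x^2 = (x)*(x^4 - 2*x^3 - 11*x^2 + 12*x) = x^2*(x^3 - 2*x^2 - 11*x + 12) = x^2*(x - 4)*(x^2 + 2*x - 3) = x^2*(x - 4)*(x + 3)*(x - 1)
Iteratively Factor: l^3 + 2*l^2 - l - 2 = (l + 2)*(l^2 - 1) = (l - 1)*(l + 2)*(l + 1)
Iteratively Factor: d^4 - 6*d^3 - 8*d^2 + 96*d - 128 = (d - 2)*(d^3 - 4*d^2 - 16*d + 64) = (d - 4)*(d - 2)*(d^2 - 16) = (d - 4)*(d - 2)*(d + 4)*(d - 4)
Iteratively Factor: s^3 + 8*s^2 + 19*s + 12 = (s + 1)*(s^2 + 7*s + 12) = (s + 1)*(s + 3)*(s + 4)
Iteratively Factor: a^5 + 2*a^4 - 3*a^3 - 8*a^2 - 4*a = (a + 1)*(a^4 + a^3 - 4*a^2 - 4*a) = (a - 2)*(a + 1)*(a^3 + 3*a^2 + 2*a) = (a - 2)*(a + 1)*(a + 2)*(a^2 + a) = a*(a - 2)*(a + 1)*(a + 2)*(a + 1)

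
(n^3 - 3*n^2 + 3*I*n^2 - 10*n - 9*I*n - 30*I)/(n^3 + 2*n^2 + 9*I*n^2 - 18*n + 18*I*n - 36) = (n - 5)/(n + 6*I)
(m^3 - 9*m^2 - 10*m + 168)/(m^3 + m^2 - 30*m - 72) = (m - 7)/(m + 3)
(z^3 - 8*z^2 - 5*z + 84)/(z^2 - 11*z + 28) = z + 3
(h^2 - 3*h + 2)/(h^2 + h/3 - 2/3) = 3*(h^2 - 3*h + 2)/(3*h^2 + h - 2)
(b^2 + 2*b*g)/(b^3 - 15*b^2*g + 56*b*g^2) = (b + 2*g)/(b^2 - 15*b*g + 56*g^2)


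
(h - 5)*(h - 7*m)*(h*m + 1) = h^3*m - 7*h^2*m^2 - 5*h^2*m + h^2 + 35*h*m^2 - 7*h*m - 5*h + 35*m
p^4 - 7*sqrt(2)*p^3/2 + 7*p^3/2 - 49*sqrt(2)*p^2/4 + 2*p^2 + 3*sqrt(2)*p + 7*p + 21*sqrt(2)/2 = (p + 7/2)*(p - 3*sqrt(2))*(p - sqrt(2))*(p + sqrt(2)/2)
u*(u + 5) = u^2 + 5*u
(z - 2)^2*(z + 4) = z^3 - 12*z + 16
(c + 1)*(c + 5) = c^2 + 6*c + 5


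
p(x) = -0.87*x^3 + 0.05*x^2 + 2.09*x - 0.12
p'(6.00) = -91.27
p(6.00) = -173.70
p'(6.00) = -91.27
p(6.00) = -173.70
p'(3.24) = -24.98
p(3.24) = -22.41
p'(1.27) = -1.99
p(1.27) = 0.83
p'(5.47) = -75.46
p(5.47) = -129.58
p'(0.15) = 2.05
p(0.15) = 0.19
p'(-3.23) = -25.46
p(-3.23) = 22.97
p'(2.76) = -17.52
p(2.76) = -12.26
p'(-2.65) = -16.50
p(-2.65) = 10.88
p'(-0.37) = 1.70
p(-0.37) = -0.84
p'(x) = -2.61*x^2 + 0.1*x + 2.09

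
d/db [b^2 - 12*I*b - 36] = 2*b - 12*I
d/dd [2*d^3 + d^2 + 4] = 2*d*(3*d + 1)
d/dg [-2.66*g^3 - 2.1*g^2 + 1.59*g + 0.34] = -7.98*g^2 - 4.2*g + 1.59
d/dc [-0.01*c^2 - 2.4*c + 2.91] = -0.02*c - 2.4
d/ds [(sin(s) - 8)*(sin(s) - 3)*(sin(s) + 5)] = (3*sin(s)^2 - 12*sin(s) - 31)*cos(s)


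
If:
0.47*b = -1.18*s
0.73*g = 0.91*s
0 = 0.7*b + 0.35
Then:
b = -0.50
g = 0.25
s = 0.20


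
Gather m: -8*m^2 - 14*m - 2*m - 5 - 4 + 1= -8*m^2 - 16*m - 8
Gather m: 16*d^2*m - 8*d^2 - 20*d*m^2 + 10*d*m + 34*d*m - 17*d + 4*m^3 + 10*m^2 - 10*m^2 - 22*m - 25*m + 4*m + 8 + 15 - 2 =-8*d^2 - 20*d*m^2 - 17*d + 4*m^3 + m*(16*d^2 + 44*d - 43) + 21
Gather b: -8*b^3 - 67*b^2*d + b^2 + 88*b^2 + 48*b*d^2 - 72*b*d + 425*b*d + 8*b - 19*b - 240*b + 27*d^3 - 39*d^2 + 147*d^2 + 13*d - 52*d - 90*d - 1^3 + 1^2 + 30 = -8*b^3 + b^2*(89 - 67*d) + b*(48*d^2 + 353*d - 251) + 27*d^3 + 108*d^2 - 129*d + 30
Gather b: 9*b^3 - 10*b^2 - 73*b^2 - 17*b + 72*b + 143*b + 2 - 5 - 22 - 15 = 9*b^3 - 83*b^2 + 198*b - 40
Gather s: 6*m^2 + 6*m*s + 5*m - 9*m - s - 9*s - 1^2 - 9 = 6*m^2 - 4*m + s*(6*m - 10) - 10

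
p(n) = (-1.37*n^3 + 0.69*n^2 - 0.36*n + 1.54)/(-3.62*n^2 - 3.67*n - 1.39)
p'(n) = (7.24*n + 3.67)*(-1.37*n^3 + 0.69*n^2 - 0.36*n + 1.54)/(-3.62*n^2 - 3.67*n - 1.39)^2 + (-4.11*n^2 + 1.38*n - 0.36)/(-3.62*n^2 - 3.67*n - 1.39) = (4.9594*n^4 + 10.0558*n^3 + 1.8774*n^2 + 9.2314*n + 6.1522)/(13.1044*n^4 + 26.5708*n^3 + 23.5325*n^2 + 10.2026*n + 1.9321)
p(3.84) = 0.98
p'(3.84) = 0.36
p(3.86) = 0.98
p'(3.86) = 0.36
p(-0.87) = -3.50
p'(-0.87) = -4.83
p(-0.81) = -3.80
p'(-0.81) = -5.26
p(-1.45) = -2.09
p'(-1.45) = -0.89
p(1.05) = -0.04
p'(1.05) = 0.42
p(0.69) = -0.21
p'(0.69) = 0.56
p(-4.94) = -2.59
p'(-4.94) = 0.34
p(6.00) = 1.77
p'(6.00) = 0.37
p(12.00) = 4.01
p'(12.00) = 0.38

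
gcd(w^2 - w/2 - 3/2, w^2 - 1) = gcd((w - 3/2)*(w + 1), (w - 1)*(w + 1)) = w + 1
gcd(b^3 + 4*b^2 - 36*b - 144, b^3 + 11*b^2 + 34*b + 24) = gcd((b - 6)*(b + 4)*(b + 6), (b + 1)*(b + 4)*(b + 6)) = b^2 + 10*b + 24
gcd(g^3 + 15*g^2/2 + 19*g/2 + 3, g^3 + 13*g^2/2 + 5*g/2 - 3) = g^2 + 7*g + 6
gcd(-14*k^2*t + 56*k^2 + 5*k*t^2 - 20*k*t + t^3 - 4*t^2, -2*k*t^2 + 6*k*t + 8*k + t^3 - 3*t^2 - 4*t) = -2*k*t + 8*k + t^2 - 4*t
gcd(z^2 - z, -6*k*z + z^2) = z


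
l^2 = l^2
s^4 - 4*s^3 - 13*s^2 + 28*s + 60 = (s - 5)*(s - 3)*(s + 2)^2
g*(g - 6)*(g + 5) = g^3 - g^2 - 30*g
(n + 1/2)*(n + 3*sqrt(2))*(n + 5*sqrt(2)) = n^3 + n^2/2 + 8*sqrt(2)*n^2 + 4*sqrt(2)*n + 30*n + 15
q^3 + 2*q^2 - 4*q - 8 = (q - 2)*(q + 2)^2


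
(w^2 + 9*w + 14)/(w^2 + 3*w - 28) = (w + 2)/(w - 4)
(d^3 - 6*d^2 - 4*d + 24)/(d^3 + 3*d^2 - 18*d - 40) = (d^2 - 8*d + 12)/(d^2 + d - 20)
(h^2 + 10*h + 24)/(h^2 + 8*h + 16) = (h + 6)/(h + 4)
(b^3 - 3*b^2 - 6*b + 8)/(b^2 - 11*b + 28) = (b^2 + b - 2)/(b - 7)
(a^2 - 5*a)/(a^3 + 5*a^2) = (a - 5)/(a*(a + 5))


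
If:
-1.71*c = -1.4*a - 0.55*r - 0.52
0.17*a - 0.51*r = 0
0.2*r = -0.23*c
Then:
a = -0.25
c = 0.07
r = -0.08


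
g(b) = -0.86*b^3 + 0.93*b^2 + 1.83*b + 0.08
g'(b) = -2.58*b^2 + 1.86*b + 1.83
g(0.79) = 1.68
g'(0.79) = 1.69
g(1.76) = 1.49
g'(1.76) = -2.89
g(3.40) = -16.75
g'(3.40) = -21.67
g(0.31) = 0.71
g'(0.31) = 2.16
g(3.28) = -14.26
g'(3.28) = -19.83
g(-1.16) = 0.55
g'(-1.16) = -3.80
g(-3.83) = 55.03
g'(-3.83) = -43.14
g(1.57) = 1.92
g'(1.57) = -1.61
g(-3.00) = 26.18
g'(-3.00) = -26.97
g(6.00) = -141.22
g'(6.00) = -79.89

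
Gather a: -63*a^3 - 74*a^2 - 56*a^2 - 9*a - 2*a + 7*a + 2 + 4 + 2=-63*a^3 - 130*a^2 - 4*a + 8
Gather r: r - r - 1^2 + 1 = 0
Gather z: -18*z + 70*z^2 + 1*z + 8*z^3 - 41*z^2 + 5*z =8*z^3 + 29*z^2 - 12*z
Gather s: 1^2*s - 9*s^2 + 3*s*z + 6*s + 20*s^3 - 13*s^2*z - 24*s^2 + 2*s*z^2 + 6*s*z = 20*s^3 + s^2*(-13*z - 33) + s*(2*z^2 + 9*z + 7)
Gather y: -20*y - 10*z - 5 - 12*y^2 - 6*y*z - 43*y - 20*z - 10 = -12*y^2 + y*(-6*z - 63) - 30*z - 15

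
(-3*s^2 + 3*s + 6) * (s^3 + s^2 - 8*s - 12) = -3*s^5 + 33*s^3 + 18*s^2 - 84*s - 72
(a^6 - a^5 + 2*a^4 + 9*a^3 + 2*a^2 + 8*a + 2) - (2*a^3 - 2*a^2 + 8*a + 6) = a^6 - a^5 + 2*a^4 + 7*a^3 + 4*a^2 - 4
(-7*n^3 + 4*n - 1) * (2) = -14*n^3 + 8*n - 2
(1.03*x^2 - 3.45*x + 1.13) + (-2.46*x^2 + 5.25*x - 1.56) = -1.43*x^2 + 1.8*x - 0.43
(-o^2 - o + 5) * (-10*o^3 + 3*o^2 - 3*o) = 10*o^5 + 7*o^4 - 50*o^3 + 18*o^2 - 15*o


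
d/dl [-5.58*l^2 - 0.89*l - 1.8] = -11.16*l - 0.89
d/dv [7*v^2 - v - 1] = 14*v - 1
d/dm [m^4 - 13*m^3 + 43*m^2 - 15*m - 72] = 4*m^3 - 39*m^2 + 86*m - 15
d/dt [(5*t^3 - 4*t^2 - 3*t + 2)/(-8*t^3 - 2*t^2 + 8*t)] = (-21*t^4 + 16*t^3 + 5*t^2 + 4*t - 8)/(2*t^2*(16*t^4 + 8*t^3 - 31*t^2 - 8*t + 16))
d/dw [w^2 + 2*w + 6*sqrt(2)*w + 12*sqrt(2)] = 2*w + 2 + 6*sqrt(2)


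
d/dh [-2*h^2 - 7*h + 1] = -4*h - 7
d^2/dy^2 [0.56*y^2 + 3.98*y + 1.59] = 1.12000000000000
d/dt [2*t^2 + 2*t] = 4*t + 2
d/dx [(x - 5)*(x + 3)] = 2*x - 2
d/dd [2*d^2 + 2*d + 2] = 4*d + 2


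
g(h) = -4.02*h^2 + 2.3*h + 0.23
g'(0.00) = 2.30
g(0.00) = 0.23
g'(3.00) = -21.82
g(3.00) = -29.05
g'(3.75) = -27.85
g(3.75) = -47.68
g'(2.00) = -13.78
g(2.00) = -11.25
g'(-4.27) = 36.63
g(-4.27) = -82.89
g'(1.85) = -12.57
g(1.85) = -9.27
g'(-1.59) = 15.08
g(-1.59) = -13.59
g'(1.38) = -8.80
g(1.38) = -4.25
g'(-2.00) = 18.38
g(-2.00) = -20.45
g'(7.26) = -56.07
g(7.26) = -194.96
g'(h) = 2.3 - 8.04*h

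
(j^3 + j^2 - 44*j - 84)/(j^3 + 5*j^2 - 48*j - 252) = (j + 2)/(j + 6)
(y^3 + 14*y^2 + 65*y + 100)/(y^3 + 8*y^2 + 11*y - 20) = (y + 5)/(y - 1)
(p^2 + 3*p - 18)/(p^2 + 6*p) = (p - 3)/p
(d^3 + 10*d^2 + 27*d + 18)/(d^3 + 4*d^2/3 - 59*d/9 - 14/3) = 9*(d^2 + 7*d + 6)/(9*d^2 - 15*d - 14)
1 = 1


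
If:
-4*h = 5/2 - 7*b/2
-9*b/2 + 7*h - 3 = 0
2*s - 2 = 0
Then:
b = 59/13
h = 87/26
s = 1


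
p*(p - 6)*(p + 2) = p^3 - 4*p^2 - 12*p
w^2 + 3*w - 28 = (w - 4)*(w + 7)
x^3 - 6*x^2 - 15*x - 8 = (x - 8)*(x + 1)^2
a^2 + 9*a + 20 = (a + 4)*(a + 5)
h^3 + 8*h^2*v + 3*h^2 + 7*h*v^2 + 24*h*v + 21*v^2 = (h + 3)*(h + v)*(h + 7*v)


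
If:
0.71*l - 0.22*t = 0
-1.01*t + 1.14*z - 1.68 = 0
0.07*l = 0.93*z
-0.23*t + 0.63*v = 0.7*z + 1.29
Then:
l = -0.53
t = -1.71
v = 1.38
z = -0.04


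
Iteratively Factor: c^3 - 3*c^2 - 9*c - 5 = (c + 1)*(c^2 - 4*c - 5) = (c - 5)*(c + 1)*(c + 1)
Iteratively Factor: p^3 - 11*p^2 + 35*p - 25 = (p - 5)*(p^2 - 6*p + 5) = (p - 5)^2*(p - 1)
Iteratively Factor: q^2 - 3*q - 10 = (q - 5)*(q + 2)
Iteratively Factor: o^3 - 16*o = (o)*(o^2 - 16) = o*(o - 4)*(o + 4)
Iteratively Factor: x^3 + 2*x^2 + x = (x + 1)*(x^2 + x) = x*(x + 1)*(x + 1)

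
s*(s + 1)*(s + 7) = s^3 + 8*s^2 + 7*s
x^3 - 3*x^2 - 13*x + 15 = (x - 5)*(x - 1)*(x + 3)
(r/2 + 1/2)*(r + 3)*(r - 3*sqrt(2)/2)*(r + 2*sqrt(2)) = r^4/2 + sqrt(2)*r^3/4 + 2*r^3 - 3*r^2/2 + sqrt(2)*r^2 - 12*r + 3*sqrt(2)*r/4 - 9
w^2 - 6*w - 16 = (w - 8)*(w + 2)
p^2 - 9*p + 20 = (p - 5)*(p - 4)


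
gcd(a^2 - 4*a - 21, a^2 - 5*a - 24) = a + 3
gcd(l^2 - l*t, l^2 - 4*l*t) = l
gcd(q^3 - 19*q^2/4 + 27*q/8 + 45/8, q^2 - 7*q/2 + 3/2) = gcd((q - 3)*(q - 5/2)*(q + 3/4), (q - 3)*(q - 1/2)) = q - 3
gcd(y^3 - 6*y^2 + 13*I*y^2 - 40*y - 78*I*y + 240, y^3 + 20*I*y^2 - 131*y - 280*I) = y^2 + 13*I*y - 40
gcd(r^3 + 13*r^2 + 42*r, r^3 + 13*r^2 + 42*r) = r^3 + 13*r^2 + 42*r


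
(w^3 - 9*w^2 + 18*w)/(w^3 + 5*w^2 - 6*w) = (w^2 - 9*w + 18)/(w^2 + 5*w - 6)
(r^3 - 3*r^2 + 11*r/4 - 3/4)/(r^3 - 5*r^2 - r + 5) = (r^2 - 2*r + 3/4)/(r^2 - 4*r - 5)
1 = 1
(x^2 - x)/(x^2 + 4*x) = (x - 1)/(x + 4)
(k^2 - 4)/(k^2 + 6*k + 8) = (k - 2)/(k + 4)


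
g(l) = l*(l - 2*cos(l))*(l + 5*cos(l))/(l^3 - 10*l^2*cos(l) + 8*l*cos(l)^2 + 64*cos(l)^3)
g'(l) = l*(1 - 5*sin(l))*(l - 2*cos(l))/(l^3 - 10*l^2*cos(l) + 8*l*cos(l)^2 + 64*cos(l)^3) + l*(l - 2*cos(l))*(l + 5*cos(l))*(-10*l^2*sin(l) - 3*l^2 + 16*l*sin(l)*cos(l) + 20*l*cos(l) + 192*sin(l)*cos(l)^2 - 8*cos(l)^2)/(l^3 - 10*l^2*cos(l) + 8*l*cos(l)^2 + 64*cos(l)^3)^2 + l*(l + 5*cos(l))*(2*sin(l) + 1)/(l^3 - 10*l^2*cos(l) + 8*l*cos(l)^2 + 64*cos(l)^3) + (l - 2*cos(l))*(l + 5*cos(l))/(l^3 - 10*l^2*cos(l) + 8*l*cos(l)^2 + 64*cos(l)^3)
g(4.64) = 0.82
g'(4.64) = 2.21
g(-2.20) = 8.87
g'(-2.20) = 147.55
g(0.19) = -0.03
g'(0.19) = -0.14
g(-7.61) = 0.68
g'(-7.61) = -1.06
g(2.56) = -0.36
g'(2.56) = -0.34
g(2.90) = -0.40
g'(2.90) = 0.14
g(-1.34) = 0.07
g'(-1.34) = -2.26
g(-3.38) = 3.37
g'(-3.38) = -19.21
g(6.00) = -9.19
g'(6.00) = 3.50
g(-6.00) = 0.10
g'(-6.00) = 0.05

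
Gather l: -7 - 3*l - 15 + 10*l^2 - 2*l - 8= 10*l^2 - 5*l - 30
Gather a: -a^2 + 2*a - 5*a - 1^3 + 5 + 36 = -a^2 - 3*a + 40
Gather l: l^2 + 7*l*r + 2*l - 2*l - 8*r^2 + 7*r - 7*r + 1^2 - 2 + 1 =l^2 + 7*l*r - 8*r^2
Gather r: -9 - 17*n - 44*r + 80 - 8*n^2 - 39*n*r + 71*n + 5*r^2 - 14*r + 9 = -8*n^2 + 54*n + 5*r^2 + r*(-39*n - 58) + 80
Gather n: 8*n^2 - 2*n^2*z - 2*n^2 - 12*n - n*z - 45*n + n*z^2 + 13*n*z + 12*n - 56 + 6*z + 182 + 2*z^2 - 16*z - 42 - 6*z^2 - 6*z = n^2*(6 - 2*z) + n*(z^2 + 12*z - 45) - 4*z^2 - 16*z + 84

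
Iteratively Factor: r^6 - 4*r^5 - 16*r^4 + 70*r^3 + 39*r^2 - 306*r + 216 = (r - 1)*(r^5 - 3*r^4 - 19*r^3 + 51*r^2 + 90*r - 216) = (r - 1)*(r + 3)*(r^4 - 6*r^3 - r^2 + 54*r - 72) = (r - 3)*(r - 1)*(r + 3)*(r^3 - 3*r^2 - 10*r + 24) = (r - 3)*(r - 1)*(r + 3)^2*(r^2 - 6*r + 8) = (r - 4)*(r - 3)*(r - 1)*(r + 3)^2*(r - 2)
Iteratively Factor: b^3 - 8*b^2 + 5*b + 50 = (b + 2)*(b^2 - 10*b + 25) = (b - 5)*(b + 2)*(b - 5)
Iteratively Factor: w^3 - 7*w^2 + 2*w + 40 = (w + 2)*(w^2 - 9*w + 20) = (w - 4)*(w + 2)*(w - 5)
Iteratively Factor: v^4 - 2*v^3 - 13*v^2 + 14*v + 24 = (v + 1)*(v^3 - 3*v^2 - 10*v + 24) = (v - 2)*(v + 1)*(v^2 - v - 12) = (v - 4)*(v - 2)*(v + 1)*(v + 3)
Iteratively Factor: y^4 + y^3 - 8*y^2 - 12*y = (y + 2)*(y^3 - y^2 - 6*y) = (y + 2)^2*(y^2 - 3*y) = y*(y + 2)^2*(y - 3)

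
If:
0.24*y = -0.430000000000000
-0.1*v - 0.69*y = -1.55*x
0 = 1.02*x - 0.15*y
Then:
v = 8.28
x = -0.26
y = -1.79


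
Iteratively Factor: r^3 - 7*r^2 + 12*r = (r)*(r^2 - 7*r + 12) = r*(r - 4)*(r - 3)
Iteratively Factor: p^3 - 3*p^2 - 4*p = (p - 4)*(p^2 + p) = p*(p - 4)*(p + 1)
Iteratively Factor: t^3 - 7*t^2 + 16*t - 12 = (t - 2)*(t^2 - 5*t + 6) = (t - 3)*(t - 2)*(t - 2)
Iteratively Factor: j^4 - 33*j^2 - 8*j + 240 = (j - 3)*(j^3 + 3*j^2 - 24*j - 80) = (j - 3)*(j + 4)*(j^2 - j - 20) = (j - 3)*(j + 4)^2*(j - 5)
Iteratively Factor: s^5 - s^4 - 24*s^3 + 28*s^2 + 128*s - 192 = (s + 4)*(s^4 - 5*s^3 - 4*s^2 + 44*s - 48) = (s - 2)*(s + 4)*(s^3 - 3*s^2 - 10*s + 24) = (s - 4)*(s - 2)*(s + 4)*(s^2 + s - 6) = (s - 4)*(s - 2)^2*(s + 4)*(s + 3)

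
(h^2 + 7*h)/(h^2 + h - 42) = h/(h - 6)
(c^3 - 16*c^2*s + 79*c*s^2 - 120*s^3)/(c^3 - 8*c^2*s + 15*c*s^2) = (c - 8*s)/c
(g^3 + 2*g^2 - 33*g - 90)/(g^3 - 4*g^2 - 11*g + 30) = (g^2 - g - 30)/(g^2 - 7*g + 10)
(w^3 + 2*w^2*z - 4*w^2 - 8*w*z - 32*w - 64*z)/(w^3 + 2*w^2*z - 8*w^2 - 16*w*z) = (w + 4)/w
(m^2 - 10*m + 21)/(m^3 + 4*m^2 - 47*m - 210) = (m - 3)/(m^2 + 11*m + 30)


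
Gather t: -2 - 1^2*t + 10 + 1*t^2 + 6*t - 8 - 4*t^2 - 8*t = -3*t^2 - 3*t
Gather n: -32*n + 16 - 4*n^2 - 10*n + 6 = -4*n^2 - 42*n + 22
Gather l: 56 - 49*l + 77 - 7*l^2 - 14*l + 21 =-7*l^2 - 63*l + 154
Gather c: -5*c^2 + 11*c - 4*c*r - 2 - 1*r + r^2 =-5*c^2 + c*(11 - 4*r) + r^2 - r - 2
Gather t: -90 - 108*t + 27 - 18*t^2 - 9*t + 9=-18*t^2 - 117*t - 54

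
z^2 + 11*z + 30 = (z + 5)*(z + 6)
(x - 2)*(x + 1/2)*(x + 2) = x^3 + x^2/2 - 4*x - 2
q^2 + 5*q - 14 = (q - 2)*(q + 7)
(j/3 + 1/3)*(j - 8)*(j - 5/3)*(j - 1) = j^4/3 - 29*j^3/9 + 37*j^2/9 + 29*j/9 - 40/9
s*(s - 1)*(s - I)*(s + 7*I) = s^4 - s^3 + 6*I*s^3 + 7*s^2 - 6*I*s^2 - 7*s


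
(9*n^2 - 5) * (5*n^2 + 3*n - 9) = 45*n^4 + 27*n^3 - 106*n^2 - 15*n + 45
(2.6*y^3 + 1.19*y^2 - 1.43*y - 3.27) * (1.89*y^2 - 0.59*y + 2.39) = 4.914*y^5 + 0.7151*y^4 + 2.8092*y^3 - 2.4925*y^2 - 1.4884*y - 7.8153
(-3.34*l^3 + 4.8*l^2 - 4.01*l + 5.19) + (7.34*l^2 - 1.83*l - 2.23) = -3.34*l^3 + 12.14*l^2 - 5.84*l + 2.96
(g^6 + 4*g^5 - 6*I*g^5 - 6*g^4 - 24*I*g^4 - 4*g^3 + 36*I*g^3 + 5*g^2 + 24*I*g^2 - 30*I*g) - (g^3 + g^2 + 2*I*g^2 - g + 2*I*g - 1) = g^6 + 4*g^5 - 6*I*g^5 - 6*g^4 - 24*I*g^4 - 5*g^3 + 36*I*g^3 + 4*g^2 + 22*I*g^2 + g - 32*I*g + 1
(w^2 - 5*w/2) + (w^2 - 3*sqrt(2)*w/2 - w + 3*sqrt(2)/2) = 2*w^2 - 7*w/2 - 3*sqrt(2)*w/2 + 3*sqrt(2)/2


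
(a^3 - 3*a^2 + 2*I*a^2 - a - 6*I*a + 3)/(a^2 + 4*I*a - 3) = (a^2 + a*(-3 + I) - 3*I)/(a + 3*I)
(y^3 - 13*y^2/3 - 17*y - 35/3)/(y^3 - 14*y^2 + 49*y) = (3*y^2 + 8*y + 5)/(3*y*(y - 7))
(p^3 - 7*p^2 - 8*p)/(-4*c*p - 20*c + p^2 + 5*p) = p*(-p^2 + 7*p + 8)/(4*c*p + 20*c - p^2 - 5*p)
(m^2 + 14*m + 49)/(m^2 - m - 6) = (m^2 + 14*m + 49)/(m^2 - m - 6)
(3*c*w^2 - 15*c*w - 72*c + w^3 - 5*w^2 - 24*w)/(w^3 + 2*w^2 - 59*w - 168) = (3*c + w)/(w + 7)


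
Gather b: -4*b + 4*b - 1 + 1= 0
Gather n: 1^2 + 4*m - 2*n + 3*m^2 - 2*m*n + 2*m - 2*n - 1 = 3*m^2 + 6*m + n*(-2*m - 4)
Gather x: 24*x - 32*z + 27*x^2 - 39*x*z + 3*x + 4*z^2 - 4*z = 27*x^2 + x*(27 - 39*z) + 4*z^2 - 36*z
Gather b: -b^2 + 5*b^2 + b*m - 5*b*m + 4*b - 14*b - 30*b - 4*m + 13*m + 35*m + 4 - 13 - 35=4*b^2 + b*(-4*m - 40) + 44*m - 44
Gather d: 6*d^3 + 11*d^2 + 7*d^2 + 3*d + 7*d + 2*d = 6*d^3 + 18*d^2 + 12*d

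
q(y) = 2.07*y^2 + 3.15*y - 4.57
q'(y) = 4.14*y + 3.15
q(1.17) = 1.95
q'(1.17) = 7.99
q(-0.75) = -5.77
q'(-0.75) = 0.05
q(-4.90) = 29.70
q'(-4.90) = -17.14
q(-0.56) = -5.68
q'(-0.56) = 0.83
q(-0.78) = -5.77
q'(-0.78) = -0.08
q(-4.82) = 28.34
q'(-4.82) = -16.80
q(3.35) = 29.21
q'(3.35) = 17.02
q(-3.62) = 11.15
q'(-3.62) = -11.84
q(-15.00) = 413.93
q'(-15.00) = -58.95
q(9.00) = 191.45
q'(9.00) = 40.41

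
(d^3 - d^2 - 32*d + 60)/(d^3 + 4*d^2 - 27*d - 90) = (d - 2)/(d + 3)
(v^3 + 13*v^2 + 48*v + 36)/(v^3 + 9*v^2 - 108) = (v + 1)/(v - 3)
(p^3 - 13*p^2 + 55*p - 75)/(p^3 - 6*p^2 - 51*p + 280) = (p^2 - 8*p + 15)/(p^2 - p - 56)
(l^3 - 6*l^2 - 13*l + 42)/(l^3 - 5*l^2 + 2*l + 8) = (l^2 - 4*l - 21)/(l^2 - 3*l - 4)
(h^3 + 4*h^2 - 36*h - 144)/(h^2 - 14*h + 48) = (h^2 + 10*h + 24)/(h - 8)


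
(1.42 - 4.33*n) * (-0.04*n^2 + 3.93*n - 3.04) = 0.1732*n^3 - 17.0737*n^2 + 18.7438*n - 4.3168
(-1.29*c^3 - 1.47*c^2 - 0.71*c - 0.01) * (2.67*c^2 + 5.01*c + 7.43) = -3.4443*c^5 - 10.3878*c^4 - 18.8451*c^3 - 14.5059*c^2 - 5.3254*c - 0.0743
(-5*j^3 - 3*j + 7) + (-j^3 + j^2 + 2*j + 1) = -6*j^3 + j^2 - j + 8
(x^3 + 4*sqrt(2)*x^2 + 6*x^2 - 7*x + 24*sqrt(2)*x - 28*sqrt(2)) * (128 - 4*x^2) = -4*x^5 - 24*x^4 - 16*sqrt(2)*x^4 - 96*sqrt(2)*x^3 + 156*x^3 + 768*x^2 + 624*sqrt(2)*x^2 - 896*x + 3072*sqrt(2)*x - 3584*sqrt(2)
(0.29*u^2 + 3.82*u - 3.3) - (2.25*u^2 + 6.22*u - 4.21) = -1.96*u^2 - 2.4*u + 0.91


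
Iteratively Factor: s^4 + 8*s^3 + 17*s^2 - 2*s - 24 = (s - 1)*(s^3 + 9*s^2 + 26*s + 24) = (s - 1)*(s + 4)*(s^2 + 5*s + 6) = (s - 1)*(s + 3)*(s + 4)*(s + 2)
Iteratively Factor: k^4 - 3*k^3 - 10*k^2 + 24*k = (k - 2)*(k^3 - k^2 - 12*k) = k*(k - 2)*(k^2 - k - 12) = k*(k - 2)*(k + 3)*(k - 4)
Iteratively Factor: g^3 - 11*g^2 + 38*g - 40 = (g - 5)*(g^2 - 6*g + 8) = (g - 5)*(g - 2)*(g - 4)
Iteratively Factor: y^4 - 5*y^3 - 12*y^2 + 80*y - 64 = (y - 4)*(y^3 - y^2 - 16*y + 16) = (y - 4)*(y - 1)*(y^2 - 16) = (y - 4)^2*(y - 1)*(y + 4)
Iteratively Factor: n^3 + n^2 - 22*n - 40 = (n + 4)*(n^2 - 3*n - 10) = (n + 2)*(n + 4)*(n - 5)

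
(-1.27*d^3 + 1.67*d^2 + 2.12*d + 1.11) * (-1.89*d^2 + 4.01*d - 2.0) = 2.4003*d^5 - 8.249*d^4 + 5.2299*d^3 + 3.0633*d^2 + 0.2111*d - 2.22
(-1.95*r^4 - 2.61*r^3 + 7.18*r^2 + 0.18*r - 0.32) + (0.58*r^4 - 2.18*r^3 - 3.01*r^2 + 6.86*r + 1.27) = -1.37*r^4 - 4.79*r^3 + 4.17*r^2 + 7.04*r + 0.95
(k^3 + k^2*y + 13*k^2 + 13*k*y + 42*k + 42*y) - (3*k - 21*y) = k^3 + k^2*y + 13*k^2 + 13*k*y + 39*k + 63*y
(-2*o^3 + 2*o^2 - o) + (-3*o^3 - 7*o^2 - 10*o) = -5*o^3 - 5*o^2 - 11*o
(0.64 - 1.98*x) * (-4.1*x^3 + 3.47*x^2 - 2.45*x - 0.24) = 8.118*x^4 - 9.4946*x^3 + 7.0718*x^2 - 1.0928*x - 0.1536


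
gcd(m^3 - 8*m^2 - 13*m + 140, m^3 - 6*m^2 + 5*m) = m - 5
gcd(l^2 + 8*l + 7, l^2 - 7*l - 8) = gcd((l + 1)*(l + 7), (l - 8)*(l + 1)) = l + 1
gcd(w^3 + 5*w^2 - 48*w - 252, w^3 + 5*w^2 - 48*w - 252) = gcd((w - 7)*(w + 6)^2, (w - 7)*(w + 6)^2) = w^3 + 5*w^2 - 48*w - 252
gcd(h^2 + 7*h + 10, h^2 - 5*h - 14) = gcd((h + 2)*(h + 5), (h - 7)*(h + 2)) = h + 2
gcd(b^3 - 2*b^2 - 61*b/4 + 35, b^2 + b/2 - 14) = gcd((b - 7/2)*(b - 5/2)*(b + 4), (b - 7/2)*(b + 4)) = b^2 + b/2 - 14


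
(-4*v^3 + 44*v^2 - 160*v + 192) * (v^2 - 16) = -4*v^5 + 44*v^4 - 96*v^3 - 512*v^2 + 2560*v - 3072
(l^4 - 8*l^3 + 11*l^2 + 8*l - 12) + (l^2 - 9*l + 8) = l^4 - 8*l^3 + 12*l^2 - l - 4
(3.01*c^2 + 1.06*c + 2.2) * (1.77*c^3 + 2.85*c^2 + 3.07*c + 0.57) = 5.3277*c^5 + 10.4547*c^4 + 16.1557*c^3 + 11.2399*c^2 + 7.3582*c + 1.254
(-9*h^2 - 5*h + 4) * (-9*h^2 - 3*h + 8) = 81*h^4 + 72*h^3 - 93*h^2 - 52*h + 32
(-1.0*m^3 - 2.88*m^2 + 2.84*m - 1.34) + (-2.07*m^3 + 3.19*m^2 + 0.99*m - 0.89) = -3.07*m^3 + 0.31*m^2 + 3.83*m - 2.23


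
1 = 1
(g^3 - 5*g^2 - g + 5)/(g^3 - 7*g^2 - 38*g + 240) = (g^2 - 1)/(g^2 - 2*g - 48)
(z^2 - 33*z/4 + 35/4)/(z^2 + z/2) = (4*z^2 - 33*z + 35)/(2*z*(2*z + 1))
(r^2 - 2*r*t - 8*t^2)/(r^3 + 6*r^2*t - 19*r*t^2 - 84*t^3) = (r + 2*t)/(r^2 + 10*r*t + 21*t^2)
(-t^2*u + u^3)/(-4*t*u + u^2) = (t^2 - u^2)/(4*t - u)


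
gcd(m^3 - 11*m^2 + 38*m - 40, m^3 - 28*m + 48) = m^2 - 6*m + 8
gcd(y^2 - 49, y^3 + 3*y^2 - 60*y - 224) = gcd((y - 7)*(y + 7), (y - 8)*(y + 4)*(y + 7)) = y + 7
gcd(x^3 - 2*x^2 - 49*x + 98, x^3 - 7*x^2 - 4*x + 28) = x^2 - 9*x + 14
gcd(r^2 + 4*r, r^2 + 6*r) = r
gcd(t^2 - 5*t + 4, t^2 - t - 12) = t - 4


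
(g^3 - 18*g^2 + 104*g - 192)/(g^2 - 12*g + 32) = g - 6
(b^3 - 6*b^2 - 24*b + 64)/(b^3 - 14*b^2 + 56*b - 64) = (b + 4)/(b - 4)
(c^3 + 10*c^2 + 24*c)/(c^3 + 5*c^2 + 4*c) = (c + 6)/(c + 1)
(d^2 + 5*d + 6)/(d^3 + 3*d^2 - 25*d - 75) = (d + 2)/(d^2 - 25)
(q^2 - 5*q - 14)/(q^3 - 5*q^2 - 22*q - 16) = (q - 7)/(q^2 - 7*q - 8)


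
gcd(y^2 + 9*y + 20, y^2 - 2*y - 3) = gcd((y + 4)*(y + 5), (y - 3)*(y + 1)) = 1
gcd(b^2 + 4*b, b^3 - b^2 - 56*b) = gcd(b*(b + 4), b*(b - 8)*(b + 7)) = b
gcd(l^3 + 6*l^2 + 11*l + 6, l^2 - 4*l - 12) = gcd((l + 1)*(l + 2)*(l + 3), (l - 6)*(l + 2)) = l + 2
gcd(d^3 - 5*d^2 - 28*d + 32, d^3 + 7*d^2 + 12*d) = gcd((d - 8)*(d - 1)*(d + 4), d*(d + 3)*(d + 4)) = d + 4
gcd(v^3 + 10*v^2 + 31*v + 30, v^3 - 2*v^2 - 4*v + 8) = v + 2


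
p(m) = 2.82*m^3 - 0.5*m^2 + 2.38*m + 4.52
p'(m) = 8.46*m^2 - 1.0*m + 2.38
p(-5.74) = -558.93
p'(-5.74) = 286.86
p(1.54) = 17.30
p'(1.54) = 20.90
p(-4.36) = -249.09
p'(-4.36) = 167.56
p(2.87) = 73.90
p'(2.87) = 69.19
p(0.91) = 8.40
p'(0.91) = 8.48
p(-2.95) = -79.25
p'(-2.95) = 78.95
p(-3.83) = -170.36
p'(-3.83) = 130.31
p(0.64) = 6.58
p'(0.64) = 5.21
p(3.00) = 83.30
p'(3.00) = 75.52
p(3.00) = 83.30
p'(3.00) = 75.52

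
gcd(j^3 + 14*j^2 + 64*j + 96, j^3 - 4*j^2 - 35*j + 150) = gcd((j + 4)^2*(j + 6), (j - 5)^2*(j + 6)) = j + 6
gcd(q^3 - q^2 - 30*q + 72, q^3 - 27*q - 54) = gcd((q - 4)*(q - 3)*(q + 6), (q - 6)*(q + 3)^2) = 1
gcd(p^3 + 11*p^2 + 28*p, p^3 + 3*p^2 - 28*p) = p^2 + 7*p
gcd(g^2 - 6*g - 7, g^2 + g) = g + 1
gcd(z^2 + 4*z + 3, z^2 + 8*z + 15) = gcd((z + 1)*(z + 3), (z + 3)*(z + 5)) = z + 3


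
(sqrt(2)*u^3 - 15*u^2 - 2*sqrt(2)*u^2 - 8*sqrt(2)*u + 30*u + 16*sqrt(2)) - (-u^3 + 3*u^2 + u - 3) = u^3 + sqrt(2)*u^3 - 18*u^2 - 2*sqrt(2)*u^2 - 8*sqrt(2)*u + 29*u + 3 + 16*sqrt(2)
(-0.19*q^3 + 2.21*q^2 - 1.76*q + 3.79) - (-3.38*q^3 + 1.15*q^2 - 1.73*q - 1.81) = 3.19*q^3 + 1.06*q^2 - 0.03*q + 5.6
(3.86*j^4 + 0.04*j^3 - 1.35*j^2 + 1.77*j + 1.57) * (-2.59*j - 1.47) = -9.9974*j^5 - 5.7778*j^4 + 3.4377*j^3 - 2.5998*j^2 - 6.6682*j - 2.3079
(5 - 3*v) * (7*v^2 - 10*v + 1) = -21*v^3 + 65*v^2 - 53*v + 5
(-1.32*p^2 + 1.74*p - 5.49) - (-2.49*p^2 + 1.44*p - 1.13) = 1.17*p^2 + 0.3*p - 4.36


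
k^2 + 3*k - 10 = (k - 2)*(k + 5)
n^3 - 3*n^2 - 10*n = n*(n - 5)*(n + 2)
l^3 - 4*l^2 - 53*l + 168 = (l - 8)*(l - 3)*(l + 7)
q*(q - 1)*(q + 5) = q^3 + 4*q^2 - 5*q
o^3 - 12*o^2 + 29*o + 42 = (o - 7)*(o - 6)*(o + 1)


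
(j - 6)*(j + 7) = j^2 + j - 42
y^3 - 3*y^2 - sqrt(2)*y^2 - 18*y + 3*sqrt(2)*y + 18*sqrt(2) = (y - 6)*(y + 3)*(y - sqrt(2))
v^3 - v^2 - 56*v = v*(v - 8)*(v + 7)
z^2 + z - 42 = (z - 6)*(z + 7)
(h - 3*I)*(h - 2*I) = h^2 - 5*I*h - 6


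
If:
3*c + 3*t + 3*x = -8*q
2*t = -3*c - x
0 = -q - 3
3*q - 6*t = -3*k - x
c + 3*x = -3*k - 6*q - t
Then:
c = -3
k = -16/3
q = -3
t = -2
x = 13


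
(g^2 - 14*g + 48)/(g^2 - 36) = (g - 8)/(g + 6)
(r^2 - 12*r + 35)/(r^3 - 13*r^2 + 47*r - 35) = 1/(r - 1)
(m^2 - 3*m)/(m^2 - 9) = m/(m + 3)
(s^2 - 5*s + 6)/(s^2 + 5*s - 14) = (s - 3)/(s + 7)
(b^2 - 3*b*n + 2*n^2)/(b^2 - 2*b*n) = (b - n)/b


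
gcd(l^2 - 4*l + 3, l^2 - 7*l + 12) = l - 3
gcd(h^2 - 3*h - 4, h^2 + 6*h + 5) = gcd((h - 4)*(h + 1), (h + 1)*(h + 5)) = h + 1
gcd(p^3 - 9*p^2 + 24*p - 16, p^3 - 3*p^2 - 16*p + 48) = p - 4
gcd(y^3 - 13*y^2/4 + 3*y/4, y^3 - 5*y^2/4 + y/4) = y^2 - y/4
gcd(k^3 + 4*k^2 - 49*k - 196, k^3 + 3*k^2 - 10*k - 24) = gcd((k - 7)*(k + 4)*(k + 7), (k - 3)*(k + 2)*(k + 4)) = k + 4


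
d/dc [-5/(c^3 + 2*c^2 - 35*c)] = 5*(3*c^2 + 4*c - 35)/(c^2*(c^2 + 2*c - 35)^2)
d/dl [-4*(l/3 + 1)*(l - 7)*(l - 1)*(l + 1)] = -16*l^3/3 + 16*l^2 + 176*l/3 - 16/3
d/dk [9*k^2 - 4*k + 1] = 18*k - 4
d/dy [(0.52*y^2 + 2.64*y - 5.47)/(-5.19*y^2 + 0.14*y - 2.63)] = (13.7744*y^2 - 59.5138*y - 6.1774)/(26.9361*y^4 - 1.4532*y^3 + 27.319*y^2 - 0.7364*y + 6.9169)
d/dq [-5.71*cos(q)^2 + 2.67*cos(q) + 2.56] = (11.42*cos(q) - 2.67)*sin(q)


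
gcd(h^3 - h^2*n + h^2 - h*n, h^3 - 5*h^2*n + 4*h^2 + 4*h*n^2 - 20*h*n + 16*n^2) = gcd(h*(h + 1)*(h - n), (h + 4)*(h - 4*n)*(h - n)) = h - n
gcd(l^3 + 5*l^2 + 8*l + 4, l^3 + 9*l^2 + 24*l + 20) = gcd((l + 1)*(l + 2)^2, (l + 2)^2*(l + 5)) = l^2 + 4*l + 4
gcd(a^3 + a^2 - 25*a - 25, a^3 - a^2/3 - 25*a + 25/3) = a^2 - 25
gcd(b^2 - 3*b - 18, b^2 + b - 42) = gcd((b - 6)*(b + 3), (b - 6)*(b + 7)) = b - 6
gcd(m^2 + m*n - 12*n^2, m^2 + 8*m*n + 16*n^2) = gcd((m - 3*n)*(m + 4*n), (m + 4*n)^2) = m + 4*n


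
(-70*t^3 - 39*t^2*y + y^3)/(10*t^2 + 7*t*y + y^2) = -7*t + y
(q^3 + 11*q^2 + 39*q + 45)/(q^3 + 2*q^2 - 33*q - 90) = (q + 3)/(q - 6)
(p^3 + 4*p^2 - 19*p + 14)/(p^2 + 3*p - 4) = (p^2 + 5*p - 14)/(p + 4)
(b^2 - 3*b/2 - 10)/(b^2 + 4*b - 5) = (b^2 - 3*b/2 - 10)/(b^2 + 4*b - 5)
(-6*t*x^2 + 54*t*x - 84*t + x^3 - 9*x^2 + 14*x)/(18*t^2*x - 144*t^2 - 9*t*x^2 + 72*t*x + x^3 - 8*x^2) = (x^2 - 9*x + 14)/(-3*t*x + 24*t + x^2 - 8*x)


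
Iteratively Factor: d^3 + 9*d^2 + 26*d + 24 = (d + 3)*(d^2 + 6*d + 8) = (d + 3)*(d + 4)*(d + 2)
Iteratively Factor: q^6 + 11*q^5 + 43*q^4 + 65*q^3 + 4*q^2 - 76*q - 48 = (q + 3)*(q^5 + 8*q^4 + 19*q^3 + 8*q^2 - 20*q - 16) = (q - 1)*(q + 3)*(q^4 + 9*q^3 + 28*q^2 + 36*q + 16) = (q - 1)*(q + 2)*(q + 3)*(q^3 + 7*q^2 + 14*q + 8) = (q - 1)*(q + 2)^2*(q + 3)*(q^2 + 5*q + 4) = (q - 1)*(q + 2)^2*(q + 3)*(q + 4)*(q + 1)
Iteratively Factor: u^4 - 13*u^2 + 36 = (u + 2)*(u^3 - 2*u^2 - 9*u + 18) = (u - 3)*(u + 2)*(u^2 + u - 6) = (u - 3)*(u - 2)*(u + 2)*(u + 3)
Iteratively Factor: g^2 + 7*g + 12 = (g + 4)*(g + 3)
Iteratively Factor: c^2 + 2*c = (c)*(c + 2)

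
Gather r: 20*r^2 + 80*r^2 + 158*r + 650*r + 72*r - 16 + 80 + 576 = 100*r^2 + 880*r + 640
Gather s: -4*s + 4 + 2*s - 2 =2 - 2*s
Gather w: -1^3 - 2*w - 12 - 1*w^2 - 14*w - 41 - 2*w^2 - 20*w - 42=-3*w^2 - 36*w - 96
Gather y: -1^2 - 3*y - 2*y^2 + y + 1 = -2*y^2 - 2*y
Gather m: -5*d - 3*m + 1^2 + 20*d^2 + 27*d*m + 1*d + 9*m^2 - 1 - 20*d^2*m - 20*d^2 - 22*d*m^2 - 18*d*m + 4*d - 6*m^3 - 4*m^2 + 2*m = -6*m^3 + m^2*(5 - 22*d) + m*(-20*d^2 + 9*d - 1)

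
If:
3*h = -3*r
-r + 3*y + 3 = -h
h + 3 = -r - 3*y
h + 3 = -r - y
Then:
No Solution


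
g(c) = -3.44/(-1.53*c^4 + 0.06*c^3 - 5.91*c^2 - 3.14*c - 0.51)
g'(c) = -3.44*(6.12*c^3 - 0.18*c^2 + 11.82*c + 3.14)/(-1.53*c^4 + 0.06*c^3 - 5.91*c^2 - 3.14*c - 0.51)^2 = (-21.0528*c^3 + 0.6192*c^2 - 40.6608*c - 10.8016)/(1.53*c^4 - 0.06*c^3 + 5.91*c^2 + 3.14*c + 0.51)^2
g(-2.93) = 0.02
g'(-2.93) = 0.03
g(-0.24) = 33.49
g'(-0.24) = -67.89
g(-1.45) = 0.22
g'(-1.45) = 0.48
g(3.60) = 0.01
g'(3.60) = -0.01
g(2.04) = 0.06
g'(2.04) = -0.08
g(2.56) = 0.03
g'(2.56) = -0.04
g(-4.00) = 0.01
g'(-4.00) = 0.01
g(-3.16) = 0.02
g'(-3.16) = 0.02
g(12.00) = 0.00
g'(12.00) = -0.00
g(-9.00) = 0.00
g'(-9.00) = 0.00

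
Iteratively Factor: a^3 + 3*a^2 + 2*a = (a + 2)*(a^2 + a) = a*(a + 2)*(a + 1)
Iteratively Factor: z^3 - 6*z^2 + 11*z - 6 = (z - 2)*(z^2 - 4*z + 3) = (z - 3)*(z - 2)*(z - 1)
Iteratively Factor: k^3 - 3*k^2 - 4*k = (k)*(k^2 - 3*k - 4) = k*(k + 1)*(k - 4)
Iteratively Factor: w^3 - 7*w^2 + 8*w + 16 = (w - 4)*(w^2 - 3*w - 4) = (w - 4)^2*(w + 1)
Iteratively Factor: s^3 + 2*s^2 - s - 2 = (s - 1)*(s^2 + 3*s + 2) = (s - 1)*(s + 2)*(s + 1)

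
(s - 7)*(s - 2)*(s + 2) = s^3 - 7*s^2 - 4*s + 28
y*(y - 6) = y^2 - 6*y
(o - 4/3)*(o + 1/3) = o^2 - o - 4/9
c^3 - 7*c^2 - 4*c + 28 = (c - 7)*(c - 2)*(c + 2)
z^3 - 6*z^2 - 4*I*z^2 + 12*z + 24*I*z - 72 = (z - 6)*(z - 6*I)*(z + 2*I)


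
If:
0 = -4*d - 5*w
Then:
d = -5*w/4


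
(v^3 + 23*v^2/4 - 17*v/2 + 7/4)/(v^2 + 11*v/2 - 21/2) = (4*v^2 - 5*v + 1)/(2*(2*v - 3))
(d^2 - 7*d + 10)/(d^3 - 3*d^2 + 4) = (d - 5)/(d^2 - d - 2)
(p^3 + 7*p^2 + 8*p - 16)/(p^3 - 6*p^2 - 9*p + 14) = (p^2 + 8*p + 16)/(p^2 - 5*p - 14)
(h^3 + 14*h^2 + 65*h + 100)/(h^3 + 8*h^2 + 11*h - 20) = (h + 5)/(h - 1)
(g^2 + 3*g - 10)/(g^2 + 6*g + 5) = (g - 2)/(g + 1)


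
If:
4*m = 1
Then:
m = 1/4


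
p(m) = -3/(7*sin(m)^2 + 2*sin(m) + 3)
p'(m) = -3*(-14*sin(m)*cos(m) - 2*cos(m))/(7*sin(m)^2 + 2*sin(m) + 3)^2 = 6*(7*sin(m) + 1)*cos(m)/(7*sin(m)^2 + 2*sin(m) + 3)^2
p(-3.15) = -0.99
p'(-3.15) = -0.70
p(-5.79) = -0.54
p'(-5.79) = 0.75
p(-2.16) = -0.49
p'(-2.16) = 0.42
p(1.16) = -0.28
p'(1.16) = 0.15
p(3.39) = -1.02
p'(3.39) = 0.49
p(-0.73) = -0.63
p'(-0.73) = -0.72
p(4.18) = -0.46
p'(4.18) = 0.37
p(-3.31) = -0.85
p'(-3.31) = -1.03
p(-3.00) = -1.05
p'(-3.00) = -0.00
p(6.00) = -1.00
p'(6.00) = -0.62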